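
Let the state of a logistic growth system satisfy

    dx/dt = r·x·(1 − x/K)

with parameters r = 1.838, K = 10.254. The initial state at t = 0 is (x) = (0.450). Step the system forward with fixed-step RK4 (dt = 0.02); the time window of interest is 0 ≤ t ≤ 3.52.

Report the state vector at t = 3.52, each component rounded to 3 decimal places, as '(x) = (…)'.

(x) = (9.919)

t=0.000: state=(0.450)
step 1 (dt=0.02): k1=(0.791), k2=(0.804), k3=(0.804), k4=(0.818); state += dt/6·(k1+2k2+2k3+k4)
t=0.020: state=(0.466)
t=0.040: state=(0.483)
t=0.060: state=(0.500)
continuing one RK4 step at a time; state shown every 10 steps (Δt=0.2):
t=0.200: state=(0.637)
t=0.400: state=(0.896)
t=0.600: state=(1.246)
t=0.800: state=(1.707)
t=1.000: state=(2.295)
t=1.200: state=(3.015)
t=1.400: state=(3.852)
t=1.600: state=(4.767)
t=1.800: state=(5.707)
t=2.000: state=(6.608)
t=2.200: state=(7.420)
t=2.400: state=(8.109)
t=2.600: state=(8.667)
t=2.800: state=(9.100)
t=3.000: state=(9.426)
t=3.200: state=(9.666)
t=3.400: state=(9.840)
t=3.520: state=(9.919)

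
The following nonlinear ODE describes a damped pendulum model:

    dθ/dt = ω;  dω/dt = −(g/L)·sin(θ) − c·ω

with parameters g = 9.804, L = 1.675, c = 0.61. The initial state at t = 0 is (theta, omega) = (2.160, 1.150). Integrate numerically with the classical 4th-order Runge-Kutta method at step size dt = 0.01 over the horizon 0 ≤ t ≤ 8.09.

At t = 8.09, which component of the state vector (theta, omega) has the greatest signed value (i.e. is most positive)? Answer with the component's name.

t=0.000: state=(2.160, 1.150)
step 1 (dt=0.01): k1=(1.150, -5.568), k2=(1.122, -5.532), k3=(1.122, -5.533), k4=(1.095, -5.497); state += dt/6·(k1+2k2+2k3+k4)
t=0.010: state=(2.171, 1.095)
t=0.020: state=(2.182, 1.040)
t=0.030: state=(2.192, 0.986)
continuing one RK4 step at a time; state shown every 50 steps (Δt=0.5):
t=0.500: state=(2.140, -1.125)
t=1.000: state=(1.037, -3.214)
t=1.500: state=(-0.619, -2.681)
t=2.000: state=(-1.243, 0.198)
t=2.500: state=(-0.572, 2.191)
t=3.000: state=(0.491, 1.579)
t=3.500: state=(0.761, -0.495)
t=4.000: state=(0.172, -1.547)
t=4.500: state=(-0.445, -0.670)
t=5.000: state=(-0.419, 0.691)
t=5.500: state=(0.055, 0.959)
t=6.000: state=(0.343, 0.101)
t=6.500: state=(0.179, -0.642)
t=7.000: state=(-0.140, -0.483)
t=7.500: state=(-0.220, 0.169)
t=8.000: state=(-0.035, 0.463)
t=8.090: state=(0.006, 0.446)
compare at T: theta=0.006, omega=0.446

largest component: omega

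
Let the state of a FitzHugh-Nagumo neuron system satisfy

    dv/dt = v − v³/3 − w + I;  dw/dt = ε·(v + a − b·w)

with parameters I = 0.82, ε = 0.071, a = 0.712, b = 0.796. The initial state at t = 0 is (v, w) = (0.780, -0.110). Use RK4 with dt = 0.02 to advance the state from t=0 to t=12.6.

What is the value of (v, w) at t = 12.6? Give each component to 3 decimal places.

t=0.000: state=(0.780, -0.110)
step 1 (dt=0.02): k1=(1.552, 0.112), k2=(1.557, 0.113), k3=(1.557, 0.113), k4=(1.561, 0.114); state += dt/6·(k1+2k2+2k3+k4)
t=0.020: state=(0.811, -0.108)
t=0.040: state=(0.842, -0.105)
t=0.060: state=(0.874, -0.103)
continuing one RK4 step at a time; state shown every 25 steps (Δt=0.5):
t=0.500: state=(1.521, -0.041)
t=1.000: state=(1.903, 0.046)
t=1.500: state=(1.991, 0.138)
t=2.000: state=(1.987, 0.229)
t=2.500: state=(1.963, 0.317)
t=3.000: state=(1.934, 0.401)
t=3.500: state=(1.904, 0.482)
t=4.000: state=(1.874, 0.560)
t=4.500: state=(1.844, 0.634)
t=5.000: state=(1.814, 0.705)
t=5.500: state=(1.783, 0.774)
t=6.000: state=(1.753, 0.839)
t=6.500: state=(1.722, 0.901)
t=7.000: state=(1.691, 0.961)
t=7.500: state=(1.660, 1.018)
t=8.000: state=(1.629, 1.072)
t=8.500: state=(1.597, 1.123)
t=9.000: state=(1.565, 1.172)
t=9.500: state=(1.532, 1.219)
t=10.000: state=(1.499, 1.263)
t=10.500: state=(1.466, 1.304)
t=11.000: state=(1.431, 1.344)
t=11.500: state=(1.396, 1.381)
t=12.000: state=(1.360, 1.415)
t=12.500: state=(1.322, 1.448)
t=12.600: state=(1.315, 1.454)

(v, w) = (1.315, 1.454)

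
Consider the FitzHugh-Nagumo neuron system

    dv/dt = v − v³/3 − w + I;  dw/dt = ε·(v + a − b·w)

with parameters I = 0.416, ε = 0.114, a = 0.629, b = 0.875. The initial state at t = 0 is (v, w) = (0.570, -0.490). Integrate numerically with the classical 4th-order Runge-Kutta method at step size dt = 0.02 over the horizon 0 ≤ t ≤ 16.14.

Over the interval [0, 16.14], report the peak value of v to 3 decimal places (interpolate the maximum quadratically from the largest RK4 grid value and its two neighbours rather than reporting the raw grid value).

t=0.000: state=(0.570, -0.490)
step 1 (dt=0.02): k1=(1.414, 0.186), k2=(1.422, 0.187), k3=(1.422, 0.187), k4=(1.429, 0.188); state += dt/6·(k1+2k2+2k3+k4)
t=0.020: state=(0.598, -0.486)
t=0.040: state=(0.627, -0.482)
t=0.060: state=(0.656, -0.479)
continuing one RK4 step at a time; state shown every 50 steps (Δt=1):
t=1.000: state=(1.786, -0.237)
t=2.000: state=(1.912, 0.059)
t=3.000: state=(1.822, 0.325)
t=4.000: state=(1.717, 0.554)
t=5.000: state=(1.607, 0.750)
t=6.000: state=(1.494, 0.915)
t=7.000: state=(1.373, 1.052)
t=8.000: state=(1.240, 1.162)
t=9.000: state=(1.085, 1.246)
t=10.000: state=(0.887, 1.304)
t=11.000: state=(0.588, 1.329)
t=12.000: state=(-0.010, 1.307)
t=13.000: state=(-1.292, 1.184)
t=14.000: state=(-1.921, 0.953)
t=15.000: state=(-1.897, 0.722)
t=16.000: state=(-1.818, 0.521)
t=16.140: state=(-1.807, 0.495)
largest grid value and its neighbours: v(1.660)=1.92321, v(1.680)=1.92329, v(1.700)=1.92326
parabola through these three points peaks at t≈1.684 with v≈1.92330

max v = 1.923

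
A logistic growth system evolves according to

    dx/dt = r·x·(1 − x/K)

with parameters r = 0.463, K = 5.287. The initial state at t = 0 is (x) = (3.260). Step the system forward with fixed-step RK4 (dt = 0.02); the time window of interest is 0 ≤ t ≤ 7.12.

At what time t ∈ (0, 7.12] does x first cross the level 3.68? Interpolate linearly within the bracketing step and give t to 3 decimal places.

t = 0.763

t=0.000: state=(3.260)
step 1 (dt=0.02): k1=(0.579), k2=(0.578), k3=(0.578), k4=(0.577); state += dt/6·(k1+2k2+2k3+k4)
t=0.020: state=(3.272)
t=0.040: state=(3.283)
t=0.060: state=(3.295)
continuing one RK4 step at a time; state shown every 25 steps (Δt=0.5):
t=0.500: state=(3.541)
t=0.760: state=(3.678)
next step: t=0.780: state=(3.689) — x has crossed 3.68
linear interpolation between t=0.760 (3.67833) and t=0.780 (3.68867) → t≈0.763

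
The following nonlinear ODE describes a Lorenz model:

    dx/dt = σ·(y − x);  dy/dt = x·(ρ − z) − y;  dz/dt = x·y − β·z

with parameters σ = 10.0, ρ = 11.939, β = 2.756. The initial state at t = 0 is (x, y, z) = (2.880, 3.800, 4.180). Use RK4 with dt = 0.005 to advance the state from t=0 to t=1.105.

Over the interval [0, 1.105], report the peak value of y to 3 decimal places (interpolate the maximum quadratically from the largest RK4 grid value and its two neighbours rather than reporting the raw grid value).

max y = 9.660

t=0.000: state=(2.880, 3.800, 4.180)
step 1 (dt=0.005): k1=(9.200, 18.546, -0.576), k2=(9.434, 18.682, -0.350), k3=(9.431, 18.685, -0.348), k4=(9.663, 18.823, -0.119); state += dt/6·(k1+2k2+2k3+k4)
t=0.005: state=(2.927, 3.893, 4.178)
t=0.010: state=(2.977, 3.988, 4.179)
t=0.015: state=(3.028, 4.085, 4.182)
continuing one RK4 step at a time; state shown every 10 steps (Δt=0.05):
t=0.050: state=(3.450, 4.802, 4.278)
t=0.100: state=(4.225, 5.962, 4.693)
t=0.150: state=(5.178, 7.238, 5.545)
t=0.200: state=(6.258, 8.478, 6.944)
t=0.250: state=(7.344, 9.399, 8.918)
t=0.300: state=(8.231, 9.637, 11.277)
t=0.350: state=(8.669, 8.950, 13.542)
t=0.400: state=(8.483, 7.472, 15.122)
t=0.450: state=(7.708, 5.701, 15.674)
t=0.500: state=(6.577, 4.163, 15.292)
t=0.550: state=(5.386, 3.111, 14.325)
t=0.600: state=(4.354, 2.532, 13.112)
t=0.650: state=(3.579, 2.301, 11.864)
t=0.700: state=(3.069, 2.295, 10.689)
t=0.750: state=(2.791, 2.437, 9.633)
t=0.800: state=(2.702, 2.688, 8.719)
t=0.850: state=(2.767, 3.037, 7.960)
t=0.900: state=(2.966, 3.487, 7.371)
t=0.950: state=(3.286, 4.046, 6.971)
t=1.000: state=(3.724, 4.715, 6.791)
t=1.050: state=(4.275, 5.484, 6.871)
t=1.100: state=(4.927, 6.314, 7.258)
t=1.105: state=(4.996, 6.398, 7.315)
largest grid value and its neighbours: y(0.285)=9.65718, y(0.290)=9.65979, y(0.295)=9.65311
parabola through these three points peaks at t≈0.289 with y≈9.66001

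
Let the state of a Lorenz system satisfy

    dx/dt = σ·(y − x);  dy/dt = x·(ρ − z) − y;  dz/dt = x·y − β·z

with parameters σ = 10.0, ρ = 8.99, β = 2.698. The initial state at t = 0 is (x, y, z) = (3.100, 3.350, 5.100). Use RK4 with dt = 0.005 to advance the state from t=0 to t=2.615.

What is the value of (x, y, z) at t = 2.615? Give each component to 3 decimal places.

t=0.000: state=(3.100, 3.350, 5.100)
step 1 (dt=0.005): k1=(2.500, 8.709, -3.375), k2=(2.655, 8.738, -3.263), k3=(2.652, 8.738, -3.263), k4=(2.804, 8.768, -3.150); state += dt/6·(k1+2k2+2k3+k4)
t=0.005: state=(3.113, 3.394, 5.084)
t=0.010: state=(3.128, 3.438, 5.069)
t=0.015: state=(3.144, 3.482, 5.054)
continuing one RK4 step at a time; state shown every 20 steps (Δt=0.1):
t=0.100: state=(3.596, 4.287, 5.012)
t=0.200: state=(4.409, 5.309, 5.525)
t=0.300: state=(5.307, 6.148, 6.698)
t=0.400: state=(5.962, 6.367, 8.270)
t=0.500: state=(6.034, 5.765, 9.558)
t=0.600: state=(5.493, 4.746, 9.962)
t=0.700: state=(4.691, 3.905, 9.513)
t=0.800: state=(4.019, 3.488, 8.648)
t=0.900: state=(3.651, 3.446, 7.748)
t=1.000: state=(3.594, 3.674, 7.034)
t=1.100: state=(3.791, 4.093, 6.622)
t=1.200: state=(4.172, 4.619, 6.579)
t=1.300: state=(4.648, 5.130, 6.920)
t=1.400: state=(5.087, 5.458, 7.565)
t=1.500: state=(5.340, 5.459, 8.297)
t=1.600: state=(5.311, 5.141, 8.827)
t=1.700: state=(5.036, 4.680, 8.967)
t=1.800: state=(4.658, 4.286, 8.741)
t=1.900: state=(4.335, 4.074, 8.307)
t=2.000: state=(4.154, 4.057, 7.843)
t=2.100: state=(4.138, 4.199, 7.480)
t=2.200: state=(4.263, 4.445, 7.300)
t=2.300: state=(4.482, 4.725, 7.334)
t=2.400: state=(4.725, 4.956, 7.561)
t=2.500: state=(4.919, 5.063, 7.902)
t=2.600: state=(5.000, 5.013, 8.234)
t=2.615: state=(5.000, 4.993, 8.275)

(x, y, z) = (5.000, 4.993, 8.275)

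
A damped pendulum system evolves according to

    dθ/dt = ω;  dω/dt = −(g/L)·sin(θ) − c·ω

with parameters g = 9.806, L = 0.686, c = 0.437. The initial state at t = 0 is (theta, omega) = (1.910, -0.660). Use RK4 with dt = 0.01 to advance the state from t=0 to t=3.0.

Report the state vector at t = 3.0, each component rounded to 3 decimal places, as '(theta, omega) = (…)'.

t=0.000: state=(1.910, -0.660)
step 1 (dt=0.01): k1=(-0.660, -13.192), k2=(-0.726, -13.178), k3=(-0.726, -13.180), k4=(-0.792, -13.168); state += dt/6·(k1+2k2+2k3+k4)
t=0.010: state=(1.903, -0.792)
t=0.020: state=(1.894, -0.923)
t=0.030: state=(1.884, -1.055)
continuing one RK4 step at a time; state shown every 10 steps (Δt=0.1):
t=0.100: state=(1.778, -1.974)
t=0.200: state=(1.515, -3.279)
t=0.300: state=(1.126, -4.488)
t=0.400: state=(0.629, -5.365)
t=0.500: state=(0.074, -5.611)
t=0.600: state=(-0.467, -5.092)
t=0.700: state=(-0.925, -3.974)
t=0.800: state=(-1.253, -2.562)
t=0.900: state=(-1.435, -1.088)
t=1.000: state=(-1.471, 0.350)
t=1.100: state=(-1.367, 1.719)
t=1.200: state=(-1.131, 2.974)
t=1.300: state=(-0.781, 3.989)
t=1.400: state=(-0.348, 4.564)
t=1.500: state=(0.112, 4.530)
t=1.600: state=(0.537, 3.885)
t=1.700: state=(0.874, 2.805)
t=1.800: state=(1.091, 1.515)
t=1.900: state=(1.176, 0.177)
t=2.000: state=(1.128, -1.114)
t=2.100: state=(0.957, -2.280)
t=2.200: state=(0.680, -3.206)
t=2.300: state=(0.329, -3.746)
t=2.400: state=(-0.052, -3.776)
t=2.500: state=(-0.409, -3.289)
t=2.600: state=(-0.697, -2.406)
t=2.700: state=(-0.883, -1.302)
t=2.800: state=(-0.955, -0.126)
t=2.900: state=(-0.910, 1.010)
t=3.000: state=(-0.757, 2.008)

(theta, omega) = (-0.757, 2.008)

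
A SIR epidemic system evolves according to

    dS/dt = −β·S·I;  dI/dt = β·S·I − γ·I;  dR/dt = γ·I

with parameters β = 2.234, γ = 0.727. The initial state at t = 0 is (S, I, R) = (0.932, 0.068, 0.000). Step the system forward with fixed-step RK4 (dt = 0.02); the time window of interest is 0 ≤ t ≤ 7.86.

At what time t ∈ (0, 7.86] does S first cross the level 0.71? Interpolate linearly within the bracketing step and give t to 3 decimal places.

t = 0.953

t=0.000: state=(0.932, 0.068, 0.000)
step 1 (dt=0.02): k1=(-0.142, 0.092, 0.049), k2=(-0.143, 0.093, 0.050), k3=(-0.143, 0.093, 0.050), k4=(-0.145, 0.094, 0.051); state += dt/6·(k1+2k2+2k3+k4)
t=0.020: state=(0.929, 0.070, 0.001)
t=0.040: state=(0.926, 0.072, 0.002)
t=0.060: state=(0.923, 0.074, 0.003)
continuing one RK4 step at a time; state shown every 25 steps (Δt=0.5):
t=0.500: state=(0.838, 0.128, 0.035)
t=0.940: state=(0.714, 0.199, 0.087)
next step: t=0.960: state=(0.708, 0.203, 0.090) — S has crossed 0.71
linear interpolation between t=0.940 (0.71407) and t=0.960 (0.70769) → t≈0.953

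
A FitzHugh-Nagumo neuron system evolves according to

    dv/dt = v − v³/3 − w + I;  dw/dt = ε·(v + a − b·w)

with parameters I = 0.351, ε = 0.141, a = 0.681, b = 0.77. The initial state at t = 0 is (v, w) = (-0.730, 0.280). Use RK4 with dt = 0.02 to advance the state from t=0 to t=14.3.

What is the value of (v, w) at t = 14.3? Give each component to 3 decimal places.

t=0.000: state=(-0.730, 0.280)
step 1 (dt=0.02): k1=(-0.529, -0.037), k2=(-0.531, -0.038), k3=(-0.531, -0.038), k4=(-0.533, -0.039); state += dt/6·(k1+2k2+2k3+k4)
t=0.020: state=(-0.741, 0.279)
t=0.040: state=(-0.751, 0.278)
t=0.060: state=(-0.762, 0.278)
continuing one RK4 step at a time; state shown every 25 steps (Δt=0.5):
t=0.500: state=(-1.011, 0.252)
t=1.000: state=(-1.270, 0.207)
t=1.500: state=(-1.441, 0.149)
t=2.000: state=(-1.520, 0.086)
t=2.500: state=(-1.538, 0.023)
t=3.000: state=(-1.525, -0.037)
t=3.500: state=(-1.497, -0.092)
t=4.000: state=(-1.462, -0.142)
t=4.500: state=(-1.425, -0.187)
t=5.000: state=(-1.386, -0.226)
t=5.500: state=(-1.346, -0.261)
t=6.000: state=(-1.306, -0.292)
t=6.500: state=(-1.267, -0.318)
t=7.000: state=(-1.227, -0.340)
t=7.500: state=(-1.187, -0.358)
t=8.000: state=(-1.147, -0.373)
t=8.500: state=(-1.107, -0.383)
t=9.000: state=(-1.067, -0.391)
t=9.500: state=(-1.027, -0.396)
t=10.000: state=(-0.987, -0.397)
t=10.500: state=(-0.946, -0.396)
t=11.000: state=(-0.904, -0.391)
t=11.500: state=(-0.861, -0.385)
t=12.000: state=(-0.816, -0.375)
t=12.500: state=(-0.770, -0.363)
t=13.000: state=(-0.720, -0.348)
t=13.500: state=(-0.665, -0.330)
t=14.000: state=(-0.605, -0.310)
t=14.300: state=(-0.564, -0.296)

(v, w) = (-0.564, -0.296)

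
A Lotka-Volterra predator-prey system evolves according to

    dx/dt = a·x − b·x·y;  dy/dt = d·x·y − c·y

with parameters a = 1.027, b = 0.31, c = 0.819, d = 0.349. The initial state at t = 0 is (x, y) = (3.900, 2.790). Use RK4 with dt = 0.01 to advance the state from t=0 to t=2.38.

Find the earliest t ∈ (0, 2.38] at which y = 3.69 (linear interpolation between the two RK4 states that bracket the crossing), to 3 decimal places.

t=0.000: state=(3.900, 2.790)
step 1 (dt=0.01): k1=(0.632, 1.512), k2=(0.624, 1.520), k3=(0.624, 1.520), k4=(0.615, 1.527); state += dt/6·(k1+2k2+2k3+k4)
t=0.010: state=(3.906, 2.805)
t=0.020: state=(3.912, 2.821)
t=0.030: state=(3.918, 2.836)
continuing one RK4 step at a time; state shown every 10 steps (Δt=0.1):
t=0.100: state=(3.954, 2.948)
t=0.200: state=(3.989, 3.121)
t=0.300: state=(4.001, 3.306)
t=0.400: state=(3.990, 3.502)
t=0.490: state=(3.959, 3.685)
next step: t=0.500: state=(3.954, 3.706) — y has crossed 3.69
linear interpolation between t=0.490 (3.68544) and t=0.500 (3.70621) → t≈0.492

t = 0.492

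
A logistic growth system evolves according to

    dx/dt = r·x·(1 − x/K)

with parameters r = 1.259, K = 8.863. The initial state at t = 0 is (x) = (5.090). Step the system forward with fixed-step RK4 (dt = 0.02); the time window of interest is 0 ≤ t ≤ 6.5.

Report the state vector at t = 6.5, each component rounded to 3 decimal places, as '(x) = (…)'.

(x) = (8.861)

t=0.000: state=(5.090)
step 1 (dt=0.02): k1=(2.728), k2=(2.723), k3=(2.723), k4=(2.717); state += dt/6·(k1+2k2+2k3+k4)
t=0.020: state=(5.144)
t=0.040: state=(5.199)
t=0.060: state=(5.253)
continuing one RK4 step at a time; state shown every 25 steps (Δt=0.5):
t=0.500: state=(6.353)
t=1.000: state=(7.322)
t=1.500: state=(7.969)
t=2.000: state=(8.363)
t=2.500: state=(8.589)
t=3.000: state=(8.715)
t=3.500: state=(8.784)
t=4.000: state=(8.821)
t=4.500: state=(8.840)
t=5.000: state=(8.851)
t=5.500: state=(8.857)
t=6.000: state=(8.860)
t=6.500: state=(8.861)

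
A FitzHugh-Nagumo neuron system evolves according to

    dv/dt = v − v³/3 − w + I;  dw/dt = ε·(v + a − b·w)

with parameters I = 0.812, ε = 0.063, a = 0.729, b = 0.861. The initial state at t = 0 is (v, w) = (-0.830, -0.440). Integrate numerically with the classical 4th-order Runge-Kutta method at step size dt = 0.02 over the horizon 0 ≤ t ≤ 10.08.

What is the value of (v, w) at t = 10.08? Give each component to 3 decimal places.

t=0.000: state=(-0.830, -0.440)
step 1 (dt=0.02): k1=(0.613, 0.018), k2=(0.614, 0.018), k3=(0.614, 0.018), k4=(0.616, 0.018); state += dt/6·(k1+2k2+2k3+k4)
t=0.020: state=(-0.818, -0.440)
t=0.040: state=(-0.805, -0.439)
t=0.060: state=(-0.793, -0.439)
continuing one RK4 step at a time; state shown every 25 steps (Δt=0.5):
t=0.500: state=(-0.488, -0.426)
t=1.000: state=(0.001, -0.400)
t=1.500: state=(0.758, -0.356)
t=2.000: state=(1.601, -0.286)
t=2.500: state=(1.997, -0.199)
t=3.000: state=(2.072, -0.107)
t=3.500: state=(2.064, -0.017)
t=4.000: state=(2.041, 0.070)
t=4.500: state=(2.015, 0.153)
t=5.000: state=(1.988, 0.234)
t=5.500: state=(1.961, 0.312)
t=6.000: state=(1.935, 0.387)
t=6.500: state=(1.908, 0.459)
t=7.000: state=(1.881, 0.528)
t=7.500: state=(1.854, 0.595)
t=8.000: state=(1.828, 0.659)
t=8.500: state=(1.801, 0.720)
t=9.000: state=(1.774, 0.779)
t=9.500: state=(1.747, 0.835)
t=10.000: state=(1.720, 0.890)
t=10.080: state=(1.716, 0.898)

(v, w) = (1.716, 0.898)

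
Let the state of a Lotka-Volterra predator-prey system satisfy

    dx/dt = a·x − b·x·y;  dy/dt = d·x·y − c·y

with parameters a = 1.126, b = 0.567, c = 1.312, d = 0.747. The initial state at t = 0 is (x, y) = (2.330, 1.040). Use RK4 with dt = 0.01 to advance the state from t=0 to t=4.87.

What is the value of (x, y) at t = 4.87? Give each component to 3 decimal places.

t=0.000: state=(2.330, 1.040)
step 1 (dt=0.01): k1=(1.250, 0.446), k2=(1.250, 0.451), k3=(1.250, 0.451), k4=(1.250, 0.457); state += dt/6·(k1+2k2+2k3+k4)
t=0.010: state=(2.342, 1.045)
t=0.020: state=(2.355, 1.049)
t=0.030: state=(2.368, 1.054)
continuing one RK4 step at a time; state shown every 20 steps (Δt=0.2):
t=0.200: state=(2.578, 1.154)
t=0.400: state=(2.807, 1.328)
t=0.600: state=(2.985, 1.576)
t=0.800: state=(3.071, 1.909)
t=1.000: state=(3.028, 2.319)
t=1.200: state=(2.842, 2.771)
t=1.400: state=(2.538, 3.189)
t=1.600: state=(2.173, 3.489)
t=1.800: state=(1.817, 3.614)
t=2.000: state=(1.512, 3.562)
t=2.200: state=(1.277, 3.372)
t=2.400: state=(1.108, 3.097)
t=2.600: state=(0.994, 2.786)
t=2.800: state=(0.924, 2.472)
t=3.000: state=(0.890, 2.176)
t=3.200: state=(0.884, 1.911)
t=3.400: state=(0.904, 1.679)
t=3.600: state=(0.947, 1.483)
t=3.800: state=(1.012, 1.320)
t=4.000: state=(1.100, 1.188)
t=4.200: state=(1.211, 1.086)
t=4.400: state=(1.347, 1.011)
t=4.600: state=(1.510, 0.962)
t=4.800: state=(1.698, 0.940)
t=4.870: state=(1.770, 0.939)

(x, y) = (1.770, 0.939)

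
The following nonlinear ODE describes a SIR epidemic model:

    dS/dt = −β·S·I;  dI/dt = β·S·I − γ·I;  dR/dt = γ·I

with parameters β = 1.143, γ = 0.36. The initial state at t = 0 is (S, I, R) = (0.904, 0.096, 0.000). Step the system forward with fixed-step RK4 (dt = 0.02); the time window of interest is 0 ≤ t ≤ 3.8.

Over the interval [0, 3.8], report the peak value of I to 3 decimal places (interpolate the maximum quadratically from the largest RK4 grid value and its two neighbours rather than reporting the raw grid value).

t=0.000: state=(0.904, 0.096, 0.000)
step 1 (dt=0.02): k1=(-0.099, 0.065, 0.035), k2=(-0.100, 0.065, 0.035), k3=(-0.100, 0.065, 0.035), k4=(-0.100, 0.065, 0.035); state += dt/6·(k1+2k2+2k3+k4)
t=0.020: state=(0.902, 0.097, 0.001)
t=0.040: state=(0.900, 0.099, 0.001)
t=0.060: state=(0.898, 0.100, 0.002)
continuing one RK4 step at a time; state shown every 10 steps (Δt=0.2):
t=0.200: state=(0.883, 0.110, 0.007)
t=0.400: state=(0.860, 0.124, 0.016)
t=0.600: state=(0.834, 0.141, 0.025)
t=0.800: state=(0.806, 0.158, 0.036)
t=1.000: state=(0.776, 0.176, 0.048)
t=1.200: state=(0.744, 0.195, 0.061)
t=1.400: state=(0.710, 0.214, 0.076)
t=1.600: state=(0.675, 0.233, 0.092)
t=1.800: state=(0.638, 0.252, 0.110)
t=2.000: state=(0.601, 0.270, 0.129)
t=2.200: state=(0.564, 0.287, 0.149)
t=2.400: state=(0.527, 0.303, 0.170)
t=2.600: state=(0.491, 0.317, 0.192)
t=2.800: state=(0.456, 0.328, 0.215)
t=3.000: state=(0.423, 0.338, 0.239)
t=3.200: state=(0.391, 0.345, 0.264)
t=3.400: state=(0.361, 0.350, 0.289)
t=3.600: state=(0.333, 0.352, 0.314)
t=3.800: state=(0.307, 0.353, 0.340)
largest grid value and its neighbours: I(3.720)=0.35294, I(3.740)=0.35295, I(3.760)=0.35294
parabola through these three points peaks at t≈3.739 with I≈0.35295

max I = 0.353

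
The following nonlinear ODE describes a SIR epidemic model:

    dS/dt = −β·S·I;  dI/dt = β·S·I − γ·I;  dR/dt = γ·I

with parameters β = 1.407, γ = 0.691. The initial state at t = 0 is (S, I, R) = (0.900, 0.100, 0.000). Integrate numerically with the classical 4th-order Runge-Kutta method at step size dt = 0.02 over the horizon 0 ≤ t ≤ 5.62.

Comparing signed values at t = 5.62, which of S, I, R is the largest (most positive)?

t=0.000: state=(0.900, 0.100, 0.000)
step 1 (dt=0.02): k1=(-0.127, 0.058, 0.069), k2=(-0.127, 0.058, 0.069), k3=(-0.127, 0.058, 0.069), k4=(-0.128, 0.058, 0.070); state += dt/6·(k1+2k2+2k3+k4)
t=0.020: state=(0.897, 0.101, 0.001)
t=0.040: state=(0.895, 0.102, 0.003)
t=0.060: state=(0.892, 0.103, 0.004)
continuing one RK4 step at a time; state shown every 10 steps (Δt=0.2):
t=0.200: state=(0.874, 0.112, 0.015)
t=0.400: state=(0.845, 0.124, 0.031)
t=0.600: state=(0.815, 0.136, 0.049)
t=0.800: state=(0.783, 0.149, 0.069)
t=1.000: state=(0.749, 0.161, 0.090)
t=1.200: state=(0.715, 0.172, 0.113)
t=1.400: state=(0.680, 0.182, 0.137)
t=1.600: state=(0.645, 0.191, 0.163)
t=1.800: state=(0.611, 0.199, 0.190)
t=2.000: state=(0.577, 0.205, 0.218)
t=2.200: state=(0.545, 0.209, 0.247)
t=2.400: state=(0.513, 0.211, 0.276)
t=2.600: state=(0.484, 0.211, 0.305)
t=2.800: state=(0.456, 0.210, 0.334)
t=3.000: state=(0.430, 0.207, 0.363)
t=3.200: state=(0.406, 0.203, 0.391)
t=3.400: state=(0.383, 0.198, 0.419)
t=3.600: state=(0.363, 0.191, 0.446)
t=3.800: state=(0.344, 0.184, 0.472)
t=4.000: state=(0.327, 0.176, 0.497)
t=4.200: state=(0.312, 0.168, 0.520)
t=4.400: state=(0.298, 0.159, 0.543)
t=4.600: state=(0.285, 0.150, 0.564)
t=4.800: state=(0.274, 0.142, 0.585)
t=5.000: state=(0.263, 0.133, 0.604)
t=5.200: state=(0.254, 0.125, 0.621)
t=5.400: state=(0.245, 0.116, 0.638)
t=5.600: state=(0.238, 0.109, 0.654)
t=5.620: state=(0.237, 0.108, 0.655)
compare at T: S=0.237, I=0.108, R=0.655

largest component: R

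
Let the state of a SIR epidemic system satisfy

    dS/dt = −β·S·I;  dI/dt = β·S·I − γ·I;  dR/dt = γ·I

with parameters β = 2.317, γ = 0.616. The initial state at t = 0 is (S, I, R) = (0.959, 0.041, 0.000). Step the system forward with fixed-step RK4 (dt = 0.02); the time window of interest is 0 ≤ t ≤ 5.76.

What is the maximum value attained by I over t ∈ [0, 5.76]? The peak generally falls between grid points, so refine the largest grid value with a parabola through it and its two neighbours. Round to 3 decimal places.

max I = 0.393

t=0.000: state=(0.959, 0.041, 0.000)
step 1 (dt=0.02): k1=(-0.091, 0.066, 0.025), k2=(-0.092, 0.067, 0.026), k3=(-0.092, 0.067, 0.026), k4=(-0.094, 0.068, 0.026); state += dt/6·(k1+2k2+2k3+k4)
t=0.020: state=(0.957, 0.042, 0.001)
t=0.040: state=(0.955, 0.044, 0.001)
t=0.060: state=(0.953, 0.045, 0.002)
continuing one RK4 step at a time; state shown every 10 steps (Δt=0.2):
t=0.200: state=(0.938, 0.056, 0.006)
t=0.400: state=(0.910, 0.076, 0.014)
t=0.600: state=(0.873, 0.102, 0.025)
t=0.800: state=(0.827, 0.134, 0.039)
t=1.000: state=(0.770, 0.171, 0.058)
t=1.200: state=(0.705, 0.213, 0.082)
t=1.400: state=(0.632, 0.257, 0.111)
t=1.600: state=(0.556, 0.299, 0.145)
t=1.800: state=(0.479, 0.336, 0.184)
t=2.000: state=(0.407, 0.365, 0.228)
t=2.200: state=(0.342, 0.384, 0.274)
t=2.400: state=(0.286, 0.392, 0.322)
t=2.600: state=(0.238, 0.392, 0.370)
t=2.800: state=(0.199, 0.383, 0.418)
t=3.000: state=(0.167, 0.368, 0.464)
t=3.200: state=(0.142, 0.350, 0.509)
t=3.400: state=(0.121, 0.329, 0.550)
t=3.600: state=(0.104, 0.306, 0.589)
t=3.800: state=(0.091, 0.283, 0.626)
t=4.000: state=(0.080, 0.260, 0.659)
t=4.200: state=(0.072, 0.238, 0.690)
t=4.400: state=(0.064, 0.218, 0.718)
t=4.600: state=(0.058, 0.198, 0.744)
t=4.800: state=(0.054, 0.180, 0.767)
t=5.000: state=(0.050, 0.163, 0.788)
t=5.200: state=(0.046, 0.147, 0.807)
t=5.400: state=(0.043, 0.133, 0.824)
t=5.600: state=(0.041, 0.120, 0.840)
t=5.760: state=(0.039, 0.110, 0.851)
largest grid value and its neighbours: I(2.460)=0.39302, I(2.480)=0.39306, I(2.500)=0.39302
parabola through these three points peaks at t≈2.480 with I≈0.39306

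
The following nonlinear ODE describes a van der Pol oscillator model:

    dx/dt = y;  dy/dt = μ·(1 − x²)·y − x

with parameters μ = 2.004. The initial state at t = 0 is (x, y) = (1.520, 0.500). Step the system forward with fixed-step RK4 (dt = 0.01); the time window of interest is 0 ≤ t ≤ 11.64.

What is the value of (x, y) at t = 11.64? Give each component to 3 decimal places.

t=0.000: state=(1.520, 0.500)
step 1 (dt=0.01): k1=(0.500, -2.833), k2=(0.486, -2.806), k3=(0.486, -2.806), k4=(0.472, -2.778); state += dt/6·(k1+2k2+2k3+k4)
t=0.010: state=(1.525, 0.472)
t=0.020: state=(1.529, 0.444)
t=0.030: state=(1.534, 0.418)
continuing one RK4 step at a time; state shown every 50 steps (Δt=0.5):
t=0.500: state=(1.527, -0.295)
t=1.000: state=(1.307, -0.564)
t=1.500: state=(0.946, -0.932)
t=2.000: state=(0.252, -2.091)
t=2.500: state=(-1.339, -3.430)
t=3.000: state=(-2.017, 0.003)
t=3.500: state=(-1.901, 0.330)
t=4.000: state=(-1.718, 0.401)
t=4.500: state=(-1.496, 0.499)
t=5.000: state=(-1.204, 0.693)
t=5.500: state=(-0.751, 1.217)
t=6.000: state=(0.230, 3.061)
t=6.500: state=(1.832, 1.624)
t=7.000: state=(1.994, -0.229)
t=7.500: state=(1.838, -0.357)
t=8.000: state=(1.642, -0.431)
t=8.500: state=(1.400, -0.553)
t=9.000: state=(1.066, -0.821)
t=9.500: state=(0.493, -1.647)
t=10.000: state=(-0.871, -3.814)
t=10.500: state=(-2.000, -0.374)
t=11.000: state=(-1.944, 0.303)
t=11.500: state=(-1.771, 0.382)
t=11.640: state=(-1.716, 0.402)

(x, y) = (-1.716, 0.402)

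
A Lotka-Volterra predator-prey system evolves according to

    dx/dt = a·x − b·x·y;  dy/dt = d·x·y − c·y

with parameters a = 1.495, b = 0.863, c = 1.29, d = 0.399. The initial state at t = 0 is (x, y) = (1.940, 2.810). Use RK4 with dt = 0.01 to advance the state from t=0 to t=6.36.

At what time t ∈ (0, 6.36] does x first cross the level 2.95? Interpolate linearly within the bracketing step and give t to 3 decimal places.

t = 2.162

t=0.000: state=(1.940, 2.810)
step 1 (dt=0.01): k1=(-1.804, -1.450), k2=(-1.784, -1.456), k3=(-1.784, -1.456), k4=(-1.764, -1.462); state += dt/6·(k1+2k2+2k3+k4)
t=0.010: state=(1.922, 2.795)
t=0.020: state=(1.905, 2.781)
t=0.030: state=(1.888, 2.766)
continuing one RK4 step at a time; state shown every 25 steps (Δt=0.25):
t=0.250: state=(1.602, 2.424)
t=0.500: state=(1.439, 2.041)
t=0.750: state=(1.398, 1.702)
t=1.000: state=(1.452, 1.420)
t=1.250: state=(1.593, 1.196)
t=1.500: state=(1.823, 1.027)
t=1.750: state=(2.152, 0.906)
t=2.000: state=(2.595, 0.831)
t=2.160: state=(2.945, 0.806)
next step: t=2.170: state=(2.969, 0.805) — x has crossed 2.95
linear interpolation between t=2.160 (2.94493) and t=2.170 (2.96857) → t≈2.162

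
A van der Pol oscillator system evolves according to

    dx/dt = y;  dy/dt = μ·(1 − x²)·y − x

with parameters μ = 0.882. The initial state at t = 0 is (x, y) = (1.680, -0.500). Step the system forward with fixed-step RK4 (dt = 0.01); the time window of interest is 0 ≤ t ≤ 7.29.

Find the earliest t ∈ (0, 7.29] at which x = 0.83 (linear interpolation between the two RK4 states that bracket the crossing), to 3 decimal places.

t=0.000: state=(1.680, -0.500)
step 1 (dt=0.01): k1=(-0.500, -0.876), k2=(-0.504, -0.871), k3=(-0.504, -0.871), k4=(-0.509, -0.865); state += dt/6·(k1+2k2+2k3+k4)
t=0.010: state=(1.675, -0.509)
t=0.020: state=(1.670, -0.517)
t=0.030: state=(1.665, -0.526)
continuing one RK4 step at a time; state shown every 25 steps (Δt=0.25):
t=0.250: state=(1.530, -0.693)
t=0.500: state=(1.335, -0.871)
t=0.750: state=(1.093, -1.073)
t=0.970: state=(0.832, -1.301)
next step: t=0.980: state=(0.819, -1.313) — x has crossed 0.83
linear interpolation between t=0.970 (0.83241) and t=0.980 (0.81933) → t≈0.972

t = 0.972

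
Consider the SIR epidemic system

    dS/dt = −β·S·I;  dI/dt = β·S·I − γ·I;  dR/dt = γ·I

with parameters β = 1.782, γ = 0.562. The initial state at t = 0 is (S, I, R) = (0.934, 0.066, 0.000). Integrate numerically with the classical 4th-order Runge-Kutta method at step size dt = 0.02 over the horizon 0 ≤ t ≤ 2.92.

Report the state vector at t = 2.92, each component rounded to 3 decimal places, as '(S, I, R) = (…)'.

t=0.000: state=(0.934, 0.066, 0.000)
step 1 (dt=0.02): k1=(-0.110, 0.073, 0.037), k2=(-0.111, 0.073, 0.038), k3=(-0.111, 0.073, 0.038), k4=(-0.112, 0.074, 0.038); state += dt/6·(k1+2k2+2k3+k4)
t=0.020: state=(0.932, 0.067, 0.001)
t=0.040: state=(0.930, 0.069, 0.002)
t=0.060: state=(0.927, 0.070, 0.002)
continuing one RK4 step at a time; state shown every 5 steps (Δt=0.1):
t=0.100: state=(0.922, 0.074, 0.004)
t=0.200: state=(0.910, 0.082, 0.008)
t=0.300: state=(0.896, 0.091, 0.013)
t=0.400: state=(0.881, 0.101, 0.019)
t=0.500: state=(0.864, 0.111, 0.024)
t=0.600: state=(0.846, 0.123, 0.031)
t=0.700: state=(0.827, 0.134, 0.038)
t=0.800: state=(0.807, 0.147, 0.046)
t=0.900: state=(0.785, 0.160, 0.055)
t=1.000: state=(0.762, 0.174, 0.064)
t=1.100: state=(0.738, 0.188, 0.074)
t=1.200: state=(0.713, 0.202, 0.085)
t=1.300: state=(0.687, 0.216, 0.097)
t=1.400: state=(0.660, 0.231, 0.110)
t=1.500: state=(0.632, 0.245, 0.123)
t=1.600: state=(0.605, 0.258, 0.137)
t=1.700: state=(0.577, 0.271, 0.152)
t=1.800: state=(0.549, 0.283, 0.168)
t=1.900: state=(0.521, 0.295, 0.184)
t=2.000: state=(0.494, 0.305, 0.201)
t=2.100: state=(0.468, 0.314, 0.218)
t=2.200: state=(0.442, 0.322, 0.236)
t=2.300: state=(0.417, 0.329, 0.254)
t=2.400: state=(0.393, 0.334, 0.273)
t=2.500: state=(0.370, 0.338, 0.292)
t=2.600: state=(0.349, 0.341, 0.311)
t=2.700: state=(0.328, 0.342, 0.330)
t=2.800: state=(0.309, 0.342, 0.349)
t=2.900: state=(0.290, 0.341, 0.368)
t=2.920: state=(0.287, 0.341, 0.372)

(S, I, R) = (0.287, 0.341, 0.372)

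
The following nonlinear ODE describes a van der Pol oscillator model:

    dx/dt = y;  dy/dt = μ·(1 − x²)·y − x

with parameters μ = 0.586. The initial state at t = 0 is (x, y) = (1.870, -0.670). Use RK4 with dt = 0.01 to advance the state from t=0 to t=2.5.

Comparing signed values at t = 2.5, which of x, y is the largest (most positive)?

largest component: y

t=0.000: state=(1.870, -0.670)
step 1 (dt=0.01): k1=(-0.670, -0.890), k2=(-0.674, -0.885), k3=(-0.674, -0.885), k4=(-0.679, -0.880); state += dt/6·(k1+2k2+2k3+k4)
t=0.010: state=(1.863, -0.679)
t=0.020: state=(1.856, -0.688)
t=0.030: state=(1.850, -0.696)
continuing one RK4 step at a time; state shown every 10 steps (Δt=0.1):
t=0.100: state=(1.799, -0.755)
t=0.200: state=(1.719, -0.833)
t=0.300: state=(1.632, -0.908)
t=0.400: state=(1.538, -0.983)
t=0.500: state=(1.435, -1.059)
t=0.600: state=(1.326, -1.139)
t=0.700: state=(1.207, -1.224)
t=0.800: state=(1.081, -1.315)
t=0.900: state=(0.944, -1.415)
t=1.000: state=(0.797, -1.522)
t=1.100: state=(0.639, -1.639)
t=1.200: state=(0.469, -1.763)
t=1.300: state=(0.287, -1.893)
t=1.400: state=(0.091, -2.022)
t=1.500: state=(-0.118, -2.142)
t=1.600: state=(-0.337, -2.241)
t=1.700: state=(-0.565, -2.302)
t=1.800: state=(-0.795, -2.306)
t=1.900: state=(-1.023, -2.237)
t=2.000: state=(-1.240, -2.088)
t=2.100: state=(-1.438, -1.861)
t=2.200: state=(-1.611, -1.575)
t=2.300: state=(-1.752, -1.255)
t=2.400: state=(-1.861, -0.929)
t=2.500: state=(-1.939, -0.620)
compare at T: x=-1.939, y=-0.620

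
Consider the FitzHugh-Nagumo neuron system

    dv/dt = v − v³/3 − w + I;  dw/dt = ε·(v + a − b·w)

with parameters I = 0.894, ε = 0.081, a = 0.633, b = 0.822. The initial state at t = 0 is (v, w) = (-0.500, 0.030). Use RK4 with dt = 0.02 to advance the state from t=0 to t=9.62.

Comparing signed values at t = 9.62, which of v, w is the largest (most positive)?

t=0.000: state=(-0.500, 0.030)
step 1 (dt=0.02): k1=(0.406, 0.009), k2=(0.409, 0.009), k3=(0.409, 0.009), k4=(0.412, 0.009); state += dt/6·(k1+2k2+2k3+k4)
t=0.020: state=(-0.492, 0.030)
t=0.040: state=(-0.484, 0.030)
t=0.060: state=(-0.475, 0.031)
continuing one RK4 step at a time; state shown every 25 steps (Δt=0.5):
t=0.500: state=(-0.251, 0.039)
t=1.000: state=(0.135, 0.060)
t=1.500: state=(0.733, 0.100)
t=2.000: state=(1.422, 0.165)
t=2.500: state=(1.826, 0.251)
t=3.000: state=(1.935, 0.344)
t=3.500: state=(1.939, 0.435)
t=4.000: state=(1.916, 0.523)
t=4.500: state=(1.886, 0.606)
t=5.000: state=(1.854, 0.686)
t=5.500: state=(1.823, 0.762)
t=6.000: state=(1.791, 0.834)
t=6.500: state=(1.759, 0.903)
t=7.000: state=(1.727, 0.968)
t=7.500: state=(1.695, 1.030)
t=8.000: state=(1.663, 1.088)
t=8.500: state=(1.631, 1.143)
t=9.000: state=(1.599, 1.195)
t=9.500: state=(1.566, 1.245)
t=9.620: state=(1.558, 1.256)
compare at T: v=1.558, w=1.256

largest component: v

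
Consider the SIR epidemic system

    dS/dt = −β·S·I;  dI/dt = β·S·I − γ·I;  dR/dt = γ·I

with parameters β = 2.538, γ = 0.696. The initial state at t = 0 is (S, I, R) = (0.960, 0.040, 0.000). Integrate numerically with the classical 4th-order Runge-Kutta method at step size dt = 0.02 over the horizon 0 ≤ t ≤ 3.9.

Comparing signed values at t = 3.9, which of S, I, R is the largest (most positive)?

largest component: R

t=0.000: state=(0.960, 0.040, 0.000)
step 1 (dt=0.02): k1=(-0.097, 0.070, 0.028), k2=(-0.099, 0.071, 0.028), k3=(-0.099, 0.071, 0.028), k4=(-0.101, 0.072, 0.029); state += dt/6·(k1+2k2+2k3+k4)
t=0.020: state=(0.958, 0.041, 0.001)
t=0.040: state=(0.956, 0.043, 0.001)
t=0.060: state=(0.954, 0.044, 0.002)
continuing one RK4 step at a time; state shown every 10 steps (Δt=0.2):
t=0.200: state=(0.937, 0.056, 0.007)
t=0.400: state=(0.906, 0.078, 0.016)
t=0.600: state=(0.864, 0.107, 0.029)
t=0.800: state=(0.812, 0.142, 0.046)
t=1.000: state=(0.747, 0.184, 0.069)
t=1.200: state=(0.673, 0.230, 0.097)
t=1.400: state=(0.592, 0.275, 0.133)
t=1.600: state=(0.509, 0.317, 0.174)
t=1.800: state=(0.430, 0.350, 0.220)
t=2.000: state=(0.358, 0.372, 0.271)
t=2.200: state=(0.295, 0.381, 0.323)
t=2.400: state=(0.243, 0.380, 0.376)
t=2.600: state=(0.201, 0.370, 0.429)
t=2.800: state=(0.167, 0.354, 0.479)
t=3.000: state=(0.141, 0.333, 0.527)
t=3.200: state=(0.119, 0.309, 0.572)
t=3.400: state=(0.103, 0.284, 0.613)
t=3.600: state=(0.089, 0.260, 0.651)
t=3.800: state=(0.079, 0.236, 0.685)
t=3.900: state=(0.074, 0.224, 0.701)
compare at T: S=0.074, I=0.224, R=0.701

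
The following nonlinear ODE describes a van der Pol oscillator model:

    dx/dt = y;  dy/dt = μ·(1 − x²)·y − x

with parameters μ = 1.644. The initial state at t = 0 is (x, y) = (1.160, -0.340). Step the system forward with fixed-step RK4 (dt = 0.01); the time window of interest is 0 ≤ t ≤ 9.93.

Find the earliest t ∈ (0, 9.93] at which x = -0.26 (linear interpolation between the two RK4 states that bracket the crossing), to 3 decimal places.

t = 1.229

t=0.000: state=(1.160, -0.340)
step 1 (dt=0.01): k1=(-0.340, -0.967), k2=(-0.345, -0.965), k3=(-0.345, -0.965), k4=(-0.350, -0.962); state += dt/6·(k1+2k2+2k3+k4)
t=0.010: state=(1.157, -0.350)
t=0.020: state=(1.153, -0.359)
t=0.030: state=(1.149, -0.369)
continuing one RK4 step at a time; state shown every 50 steps (Δt=0.5):
t=0.500: state=(0.870, -0.840)
t=1.000: state=(0.245, -1.814)
t=1.220: state=(-0.237, -2.594)
next step: t=1.230: state=(-0.263, -2.632) — x has crossed -0.26
linear interpolation between t=1.220 (-0.23691) and t=1.230 (-0.26304) → t≈1.229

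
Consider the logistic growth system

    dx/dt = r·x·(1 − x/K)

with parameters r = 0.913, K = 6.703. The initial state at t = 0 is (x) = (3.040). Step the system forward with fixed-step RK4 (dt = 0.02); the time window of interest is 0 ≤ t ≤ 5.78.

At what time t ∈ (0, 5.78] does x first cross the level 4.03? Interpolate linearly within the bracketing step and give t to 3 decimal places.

t = 0.654

t=0.000: state=(3.040)
step 1 (dt=0.02): k1=(1.517), k2=(1.518), k3=(1.518), k4=(1.519); state += dt/6·(k1+2k2+2k3+k4)
t=0.020: state=(3.070)
t=0.040: state=(3.101)
t=0.060: state=(3.131)
continuing one RK4 step at a time; state shown every 10 steps (Δt=0.2):
t=0.200: state=(3.345)
t=0.400: state=(3.650)
t=0.600: state=(3.951)
t=0.640: state=(4.010)
next step: t=0.660: state=(4.039) — x has crossed 4.03
linear interpolation between t=0.640 (4.00961) and t=0.660 (4.03898) → t≈0.654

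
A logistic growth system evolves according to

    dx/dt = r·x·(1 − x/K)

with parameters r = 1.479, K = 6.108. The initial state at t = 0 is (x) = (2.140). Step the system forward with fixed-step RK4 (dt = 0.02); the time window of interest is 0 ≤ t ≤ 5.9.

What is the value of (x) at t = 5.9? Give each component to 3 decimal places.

(x) = (6.106)

t=0.000: state=(2.140)
step 1 (dt=0.02): k1=(2.056), k2=(2.065), k3=(2.065), k4=(2.074); state += dt/6·(k1+2k2+2k3+k4)
t=0.020: state=(2.181)
t=0.040: state=(2.223)
t=0.060: state=(2.265)
continuing one RK4 step at a time; state shown every 10 steps (Δt=0.2):
t=0.200: state=(2.567)
t=0.400: state=(3.015)
t=0.600: state=(3.464)
t=0.800: state=(3.896)
t=1.000: state=(4.294)
t=1.200: state=(4.647)
t=1.400: state=(4.950)
t=1.600: state=(5.203)
t=1.800: state=(5.408)
t=2.000: state=(5.572)
t=2.200: state=(5.700)
t=2.400: state=(5.799)
t=2.600: state=(5.875)
t=2.800: state=(5.933)
t=3.000: state=(5.977)
t=3.200: state=(6.010)
t=3.400: state=(6.035)
t=3.600: state=(6.053)
t=3.800: state=(6.067)
t=4.000: state=(6.078)
t=4.200: state=(6.085)
t=4.400: state=(6.091)
t=4.600: state=(6.095)
t=4.800: state=(6.099)
t=5.000: state=(6.101)
t=5.200: state=(6.103)
t=5.400: state=(6.104)
t=5.600: state=(6.105)
t=5.800: state=(6.106)
t=5.900: state=(6.106)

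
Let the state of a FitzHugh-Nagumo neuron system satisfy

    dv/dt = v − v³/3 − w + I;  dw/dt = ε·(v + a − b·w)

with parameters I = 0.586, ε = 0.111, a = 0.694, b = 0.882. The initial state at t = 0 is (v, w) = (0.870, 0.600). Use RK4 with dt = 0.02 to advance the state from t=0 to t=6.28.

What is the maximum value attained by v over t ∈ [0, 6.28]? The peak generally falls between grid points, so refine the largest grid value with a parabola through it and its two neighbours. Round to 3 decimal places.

t=0.000: state=(0.870, 0.600)
step 1 (dt=0.02): k1=(0.636, 0.115), k2=(0.637, 0.115), k3=(0.637, 0.115), k4=(0.637, 0.116); state += dt/6·(k1+2k2+2k3+k4)
t=0.020: state=(0.883, 0.602)
t=0.040: state=(0.895, 0.605)
t=0.060: state=(0.908, 0.607)
continuing one RK4 step at a time; state shown every 25 steps (Δt=0.5):
t=0.500: state=(1.176, 0.665)
t=1.000: state=(1.400, 0.741)
t=1.500: state=(1.511, 0.822)
t=2.000: state=(1.540, 0.904)
t=2.500: state=(1.526, 0.981)
t=3.000: state=(1.491, 1.054)
t=3.500: state=(1.446, 1.120)
t=4.000: state=(1.396, 1.181)
t=4.500: state=(1.341, 1.237)
t=5.000: state=(1.282, 1.286)
t=5.500: state=(1.220, 1.330)
t=6.000: state=(1.153, 1.368)
t=6.280: state=(1.112, 1.387)
largest grid value and its neighbours: v(2.020)=1.54007, v(2.040)=1.54007, v(2.060)=1.54001
parabola through these three points peaks at t≈2.031 with v≈1.54008

max v = 1.540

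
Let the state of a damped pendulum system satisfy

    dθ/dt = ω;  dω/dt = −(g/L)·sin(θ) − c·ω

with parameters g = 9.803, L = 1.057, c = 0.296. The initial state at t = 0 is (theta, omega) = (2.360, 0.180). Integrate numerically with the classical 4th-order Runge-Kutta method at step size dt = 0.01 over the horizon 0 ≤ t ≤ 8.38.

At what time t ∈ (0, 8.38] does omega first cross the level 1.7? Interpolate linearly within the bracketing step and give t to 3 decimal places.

t=0.000: state=(2.360, 0.180)
step 1 (dt=0.01): k1=(0.180, -6.586), k2=(0.147, -6.571), k3=(0.147, -6.572), k4=(0.114, -6.557); state += dt/6·(k1+2k2+2k3+k4)
t=0.010: state=(2.361, 0.114)
t=0.020: state=(2.362, 0.049)
t=0.030: state=(2.362, -0.016)
continuing one RK4 step at a time; state shown every 50 steps (Δt=0.5):
t=0.500: state=(1.594, -3.428)
t=1.000: state=(-0.734, -4.413)
t=1.500: state=(-1.775, 0.281)
t=1.650: state=(-1.633, 1.613)
next step: t=1.660: state=(-1.616, 1.701) — omega has crossed 1.7
linear interpolation between t=1.650 (1.61280) and t=1.660 (1.70051) → t≈1.660

t = 1.660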